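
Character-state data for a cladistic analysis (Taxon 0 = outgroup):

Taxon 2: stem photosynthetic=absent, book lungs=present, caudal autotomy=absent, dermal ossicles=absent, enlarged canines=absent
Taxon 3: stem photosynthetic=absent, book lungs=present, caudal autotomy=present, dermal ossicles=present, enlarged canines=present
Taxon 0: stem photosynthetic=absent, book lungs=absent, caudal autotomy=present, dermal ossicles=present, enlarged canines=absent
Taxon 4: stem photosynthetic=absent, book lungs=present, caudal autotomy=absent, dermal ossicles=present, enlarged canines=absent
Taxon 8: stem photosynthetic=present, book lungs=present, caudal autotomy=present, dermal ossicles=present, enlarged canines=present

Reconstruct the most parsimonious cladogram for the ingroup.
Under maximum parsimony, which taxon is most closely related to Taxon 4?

Taxon 2

Character polarity is set by the outgroup: the derived state is whichever differs from the outgroup's state, so for caudal autotomy, dermal ossicles the derived state is 'absent', and for the remaining characters it is 'present'.
stem photosynthetic: derived state 'present' in Taxon 8 only — an autapomorphy, so it tells us nothing about relationships among taxa.
All ingroup taxa share the derived state 'present' for book lungs; it defines the ingroup but does not resolve relationships within it.
Only Taxon 2 and Taxon 4 show the derived state 'absent' for caudal autotomy, supporting them as a clade.
dermal ossicles (derived state 'absent') is unique to Taxon 2 (autapomorphy; uninformative for grouping).
enlarged canines: derived state 'present' in Taxon 3 and Taxon 8 only — synapomorphy for {Taxon 3, Taxon 8}.
Most parsimonious ingroup topology: ((Taxon 2,Taxon 4),(Taxon 8,Taxon 3)).
Taxon 4 and Taxon 2 form a cherry on this tree, so they are sister taxa.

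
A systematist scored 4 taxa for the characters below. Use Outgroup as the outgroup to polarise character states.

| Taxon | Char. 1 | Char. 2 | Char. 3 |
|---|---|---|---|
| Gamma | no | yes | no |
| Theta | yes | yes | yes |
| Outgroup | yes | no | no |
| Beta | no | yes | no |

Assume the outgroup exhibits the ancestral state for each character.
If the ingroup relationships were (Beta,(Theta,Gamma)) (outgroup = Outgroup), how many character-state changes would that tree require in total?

Map each character onto (Beta,(Theta,Gamma)) (rooted by Outgroup) and count the minimum state changes it requires (Fitch parsimony):
Char. 1: 2; Char. 2: 1; Char. 3: 1.
Total tree length = 4.

4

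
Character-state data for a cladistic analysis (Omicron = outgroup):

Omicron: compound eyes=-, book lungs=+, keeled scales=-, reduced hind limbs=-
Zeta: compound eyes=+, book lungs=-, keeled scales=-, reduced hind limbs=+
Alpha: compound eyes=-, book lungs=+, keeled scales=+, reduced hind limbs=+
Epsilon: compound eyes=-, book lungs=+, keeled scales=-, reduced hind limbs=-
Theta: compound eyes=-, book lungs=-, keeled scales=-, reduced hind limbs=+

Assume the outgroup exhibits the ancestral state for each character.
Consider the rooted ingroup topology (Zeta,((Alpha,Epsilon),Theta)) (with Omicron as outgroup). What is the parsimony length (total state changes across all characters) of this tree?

Map each character onto (Zeta,((Alpha,Epsilon),Theta)) (rooted by Omicron) and count the minimum state changes it requires (Fitch parsimony):
compound eyes: 1; book lungs: 2; keeled scales: 1; reduced hind limbs: 2.
Total tree length = 6.

6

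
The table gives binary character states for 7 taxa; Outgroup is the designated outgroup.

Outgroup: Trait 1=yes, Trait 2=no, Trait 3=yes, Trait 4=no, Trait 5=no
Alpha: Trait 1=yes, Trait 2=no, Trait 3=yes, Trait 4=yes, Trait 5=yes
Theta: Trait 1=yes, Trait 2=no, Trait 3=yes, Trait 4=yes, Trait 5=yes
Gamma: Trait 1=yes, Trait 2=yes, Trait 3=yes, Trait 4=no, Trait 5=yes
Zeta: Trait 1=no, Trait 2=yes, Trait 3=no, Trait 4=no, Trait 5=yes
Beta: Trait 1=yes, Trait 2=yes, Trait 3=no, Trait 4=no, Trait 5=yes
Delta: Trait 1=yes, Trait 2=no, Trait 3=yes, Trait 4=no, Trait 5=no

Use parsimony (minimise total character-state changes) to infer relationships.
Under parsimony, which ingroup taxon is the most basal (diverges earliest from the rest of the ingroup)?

Character polarity is set by the outgroup: the derived state is whichever differs from the outgroup's state, so for Trait 1, Trait 3 the derived state is 'no', and for the remaining characters it is 'yes'.
Trait 1: derived state 'no' in Zeta only — an autapomorphy, so it tells us nothing about relationships among taxa.
Trait 2: derived state 'yes' in Beta, Gamma, and Zeta only — synapomorphy for {Beta, Gamma, Zeta}.
Trait 3: derived state 'no' in Beta and Zeta only — synapomorphy for {Beta, Zeta}.
Only Alpha and Theta show the derived state 'yes' for Trait 4, supporting them as a clade.
Trait 5: derived state 'yes' in Alpha, Beta, Gamma, Theta, and Zeta only — synapomorphy for {Alpha, Beta, Gamma, Theta, Zeta}.
Most parsimonious ingroup topology: (((Alpha,Theta),(Gamma,(Zeta,Beta))),Delta).
Delta is sister to the clade containing all other ingroup taxa, so it is the earliest-diverging (most basal) ingroup lineage.

Delta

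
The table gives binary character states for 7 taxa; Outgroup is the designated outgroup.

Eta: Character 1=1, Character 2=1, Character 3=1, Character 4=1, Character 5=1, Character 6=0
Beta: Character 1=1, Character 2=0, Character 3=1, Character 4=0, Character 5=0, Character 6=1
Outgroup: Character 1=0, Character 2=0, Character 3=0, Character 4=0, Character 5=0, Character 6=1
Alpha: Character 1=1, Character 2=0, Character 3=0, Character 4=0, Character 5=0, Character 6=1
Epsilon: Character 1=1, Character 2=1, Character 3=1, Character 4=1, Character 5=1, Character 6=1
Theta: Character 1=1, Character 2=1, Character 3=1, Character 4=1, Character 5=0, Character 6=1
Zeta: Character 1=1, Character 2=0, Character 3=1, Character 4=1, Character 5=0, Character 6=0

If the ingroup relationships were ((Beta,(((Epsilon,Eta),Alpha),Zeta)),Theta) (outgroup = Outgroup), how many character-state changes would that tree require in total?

11

Map each character onto ((Beta,(((Epsilon,Eta),Alpha),Zeta)),Theta) (rooted by Outgroup) and count the minimum state changes it requires (Fitch parsimony):
Character 1: 1; Character 2: 2; Character 3: 2; Character 4: 3; Character 5: 1; Character 6: 2.
Total tree length = 11.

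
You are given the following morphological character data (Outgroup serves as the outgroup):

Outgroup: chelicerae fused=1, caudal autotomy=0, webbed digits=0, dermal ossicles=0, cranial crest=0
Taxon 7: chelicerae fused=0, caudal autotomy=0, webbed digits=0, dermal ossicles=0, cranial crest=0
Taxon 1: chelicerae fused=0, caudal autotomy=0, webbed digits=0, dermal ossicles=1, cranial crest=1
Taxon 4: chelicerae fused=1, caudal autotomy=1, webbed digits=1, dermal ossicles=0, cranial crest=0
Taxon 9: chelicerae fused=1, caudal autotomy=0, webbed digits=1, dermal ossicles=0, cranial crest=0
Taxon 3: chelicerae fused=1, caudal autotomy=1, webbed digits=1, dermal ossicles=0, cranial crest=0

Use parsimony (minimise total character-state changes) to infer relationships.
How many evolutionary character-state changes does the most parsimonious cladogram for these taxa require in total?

Character polarity is set by the outgroup: the derived state is whichever differs from the outgroup's state, so for chelicerae fused the derived state is '0', and for the remaining characters it is '1'.
chelicerae fused: derived state '0' in Taxon 1 and Taxon 7 only — synapomorphy for {Taxon 1, Taxon 7}.
caudal autotomy (derived state '1') is shared by Taxon 3 and Taxon 4 — a synapomorphy uniting that clade.
Only Taxon 3, Taxon 4, and Taxon 9 show the derived state '1' for webbed digits, supporting them as a clade.
dermal ossicles: derived state '1' in Taxon 1 only — an autapomorphy, so it tells us nothing about relationships among taxa.
cranial crest: derived state '1' in Taxon 1 only — an autapomorphy, so it tells us nothing about relationships among taxa.
Most parsimonious ingroup topology: ((Taxon 7,Taxon 1),((Taxon 4,Taxon 3),Taxon 9)).
Changes per character on this tree: chelicerae fused: 1; caudal autotomy: 1; webbed digits: 1; dermal ossicles: 1; cranial crest: 1.
Total = 5.

5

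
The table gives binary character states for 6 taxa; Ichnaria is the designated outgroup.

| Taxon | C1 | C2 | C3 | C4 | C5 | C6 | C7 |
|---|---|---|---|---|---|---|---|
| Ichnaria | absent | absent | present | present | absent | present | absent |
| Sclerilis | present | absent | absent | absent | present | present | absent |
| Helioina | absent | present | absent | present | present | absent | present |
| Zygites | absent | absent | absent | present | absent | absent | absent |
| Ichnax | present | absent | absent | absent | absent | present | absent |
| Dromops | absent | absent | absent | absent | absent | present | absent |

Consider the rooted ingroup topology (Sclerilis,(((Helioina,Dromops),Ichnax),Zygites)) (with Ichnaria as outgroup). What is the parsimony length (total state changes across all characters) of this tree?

Map each character onto (Sclerilis,(((Helioina,Dromops),Ichnax),Zygites)) (rooted by Ichnaria) and count the minimum state changes it requires (Fitch parsimony):
C1: 2; C2: 1; C3: 1; C4: 3; C5: 2; C6: 2; C7: 1.
Total tree length = 12.

12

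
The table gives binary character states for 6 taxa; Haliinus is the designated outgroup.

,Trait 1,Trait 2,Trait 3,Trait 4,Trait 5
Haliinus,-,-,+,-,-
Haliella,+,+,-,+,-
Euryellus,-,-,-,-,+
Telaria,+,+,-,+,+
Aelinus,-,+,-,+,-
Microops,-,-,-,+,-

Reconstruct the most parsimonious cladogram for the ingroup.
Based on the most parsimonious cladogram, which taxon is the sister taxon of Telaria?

Character polarity is set by the outgroup: the derived state is whichever differs from the outgroup's state, so for Trait 3 the derived state is '-', and for the remaining characters it is '+'.
Trait 1: derived state '+' in Haliella and Telaria only — synapomorphy for {Haliella, Telaria}.
Trait 2: derived state '+' in Aelinus, Haliella, and Telaria only — synapomorphy for {Aelinus, Haliella, Telaria}.
All ingroup taxa share the derived state '-' for Trait 3; it defines the ingroup but does not resolve relationships within it.
Only Aelinus, Haliella, Microops, and Telaria show the derived state '+' for Trait 4, supporting them as a clade.
Trait 5 (state '+') occurs in Euryellus and Telaria but conflicts with the nesting implied by the other characters — most parsimoniously interpreted as homoplasy.
Most parsimonious ingroup topology: ((((Haliella,Telaria),Aelinus),Microops),Euryellus).
Telaria and Haliella form a cherry on this tree, so they are sister taxa.

Haliella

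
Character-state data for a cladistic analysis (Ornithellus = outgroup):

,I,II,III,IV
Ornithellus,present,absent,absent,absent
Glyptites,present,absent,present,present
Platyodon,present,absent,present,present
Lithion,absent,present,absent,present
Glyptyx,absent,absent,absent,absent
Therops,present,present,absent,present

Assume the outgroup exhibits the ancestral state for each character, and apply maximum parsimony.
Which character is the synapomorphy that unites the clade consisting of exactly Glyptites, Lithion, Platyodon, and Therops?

IV

Character polarity is set by the outgroup: the derived state is whichever differs from the outgroup's state, so for I the derived state is 'absent', and for the remaining characters it is 'present'.
I (state 'absent') occurs in Glyptyx and Lithion but conflicts with the nesting implied by the other characters — most parsimoniously interpreted as homoplasy.
II (derived state 'present') is shared by Lithion and Therops — a synapomorphy uniting that clade.
Only Glyptites and Platyodon show the derived state 'present' for III, supporting them as a clade.
IV (derived state 'present') is shared by Glyptites, Lithion, Platyodon, and Therops — a synapomorphy uniting that clade.
Most parsimonious ingroup topology: (((Glyptites,Platyodon),(Lithion,Therops)),Glyptyx).
The clade {Glyptites, Lithion, Platyodon, Therops} is supported by IV: its derived state 'present' occurs in exactly those taxa and in no other taxon (including the outgroup).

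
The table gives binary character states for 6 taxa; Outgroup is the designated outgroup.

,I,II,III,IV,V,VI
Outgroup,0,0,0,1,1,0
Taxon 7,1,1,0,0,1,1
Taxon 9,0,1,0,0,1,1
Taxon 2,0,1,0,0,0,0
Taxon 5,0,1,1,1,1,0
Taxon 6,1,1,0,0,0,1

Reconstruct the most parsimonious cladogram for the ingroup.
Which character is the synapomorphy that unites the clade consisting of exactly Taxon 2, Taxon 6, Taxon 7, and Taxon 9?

IV

Character polarity is set by the outgroup: the derived state is whichever differs from the outgroup's state, so for IV, V the derived state is '0', and for the remaining characters it is '1'.
Only Taxon 6 and Taxon 7 show the derived state '1' for I, supporting them as a clade.
All ingroup taxa share the derived state '1' for II; it defines the ingroup but does not resolve relationships within it.
III: derived state '1' in Taxon 5 only — an autapomorphy, so it tells us nothing about relationships among taxa.
IV: derived state '0' in Taxon 2, Taxon 6, Taxon 7, and Taxon 9 only — synapomorphy for {Taxon 2, Taxon 6, Taxon 7, Taxon 9}.
V groups Taxon 2 and Taxon 6, which is incompatible with the clades supported by the remaining characters; treating it as convergent (homoplasy) costs fewer steps than any alternative tree.
VI: derived state '1' in Taxon 6, Taxon 7, and Taxon 9 only — synapomorphy for {Taxon 6, Taxon 7, Taxon 9}.
Most parsimonious ingroup topology: ((((Taxon 7,Taxon 6),Taxon 9),Taxon 2),Taxon 5).
The clade {Taxon 2, Taxon 6, Taxon 7, Taxon 9} is supported by IV: its derived state '0' occurs in exactly those taxa and in no other taxon (including the outgroup).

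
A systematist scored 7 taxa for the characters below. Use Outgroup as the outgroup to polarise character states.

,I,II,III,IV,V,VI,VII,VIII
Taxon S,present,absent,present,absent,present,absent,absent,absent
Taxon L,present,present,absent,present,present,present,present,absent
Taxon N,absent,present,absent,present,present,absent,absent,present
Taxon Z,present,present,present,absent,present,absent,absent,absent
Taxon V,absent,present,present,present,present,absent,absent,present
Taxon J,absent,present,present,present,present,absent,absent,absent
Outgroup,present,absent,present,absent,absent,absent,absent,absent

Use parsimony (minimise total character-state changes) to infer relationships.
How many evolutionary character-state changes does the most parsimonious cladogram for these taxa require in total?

9

Character polarity is set by the outgroup: the derived state is whichever differs from the outgroup's state, so for I, III the derived state is 'absent', and for the remaining characters it is 'present'.
I (derived state 'absent') is shared by Taxon J, Taxon N, and Taxon V — a synapomorphy uniting that clade.
II: derived state 'present' in Taxon J, Taxon L, Taxon N, Taxon V, and Taxon Z only — synapomorphy for {Taxon J, Taxon L, Taxon N, Taxon V, Taxon Z}.
III groups Taxon L and Taxon N, which is incompatible with the clades supported by the remaining characters; treating it as convergent (homoplasy) costs fewer steps than any alternative tree.
IV: derived state 'present' in Taxon J, Taxon L, Taxon N, and Taxon V only — synapomorphy for {Taxon J, Taxon L, Taxon N, Taxon V}.
All ingroup taxa share the derived state 'present' for V; it defines the ingroup but does not resolve relationships within it.
VI: derived state 'present' in Taxon L only — an autapomorphy, so it tells us nothing about relationships among taxa.
VII (derived state 'present') is unique to Taxon L (autapomorphy; uninformative for grouping).
VIII: derived state 'present' in Taxon N and Taxon V only — synapomorphy for {Taxon N, Taxon V}.
Most parsimonious ingroup topology: (((((Taxon N,Taxon V),Taxon J),Taxon L),Taxon Z),Taxon S).
Changes per character on this tree: I: 1; II: 1; III: 2; IV: 1; V: 1; VI: 1; VII: 1; VIII: 1.
Total = 9.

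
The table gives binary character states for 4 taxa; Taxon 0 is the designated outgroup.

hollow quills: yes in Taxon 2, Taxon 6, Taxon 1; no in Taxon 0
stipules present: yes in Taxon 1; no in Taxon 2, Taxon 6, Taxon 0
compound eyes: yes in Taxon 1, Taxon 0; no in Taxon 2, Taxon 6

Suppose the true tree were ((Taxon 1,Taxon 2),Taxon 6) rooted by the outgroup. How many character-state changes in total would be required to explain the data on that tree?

4

Map each character onto ((Taxon 1,Taxon 2),Taxon 6) (rooted by Taxon 0) and count the minimum state changes it requires (Fitch parsimony):
hollow quills: 1; stipules present: 1; compound eyes: 2.
Total tree length = 4.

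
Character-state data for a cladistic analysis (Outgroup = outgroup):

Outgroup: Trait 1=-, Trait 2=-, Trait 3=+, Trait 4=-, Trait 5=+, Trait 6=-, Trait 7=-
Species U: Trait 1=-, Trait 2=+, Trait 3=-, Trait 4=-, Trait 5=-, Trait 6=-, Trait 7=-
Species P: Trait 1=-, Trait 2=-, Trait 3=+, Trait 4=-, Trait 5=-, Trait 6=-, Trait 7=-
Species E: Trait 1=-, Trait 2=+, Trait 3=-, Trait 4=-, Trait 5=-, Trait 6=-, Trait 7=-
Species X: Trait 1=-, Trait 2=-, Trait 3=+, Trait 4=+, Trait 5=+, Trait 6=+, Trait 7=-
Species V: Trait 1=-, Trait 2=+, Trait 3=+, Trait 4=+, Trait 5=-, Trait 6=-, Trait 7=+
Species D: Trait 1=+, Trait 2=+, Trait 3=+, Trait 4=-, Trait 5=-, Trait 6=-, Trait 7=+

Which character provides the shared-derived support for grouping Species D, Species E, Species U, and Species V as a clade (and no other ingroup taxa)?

Character polarity is set by the outgroup: the derived state is whichever differs from the outgroup's state, so for Trait 3, Trait 5 the derived state is '-', and for the remaining characters it is '+'.
Trait 1 (derived state '+') is unique to Species D (autapomorphy; uninformative for grouping).
Trait 2: derived state '+' in Species D, Species E, Species U, and Species V only — synapomorphy for {Species D, Species E, Species U, Species V}.
Trait 3: derived state '-' in Species E and Species U only — synapomorphy for {Species E, Species U}.
Trait 4 (state '+') occurs in Species V and Species X but conflicts with the nesting implied by the other characters — most parsimoniously interpreted as homoplasy.
Trait 5: derived state '-' in Species D, Species E, Species P, Species U, and Species V only — synapomorphy for {Species D, Species E, Species P, Species U, Species V}.
Trait 6: derived state '+' in Species X only — an autapomorphy, so it tells us nothing about relationships among taxa.
Only Species D and Species V show the derived state '+' for Trait 7, supporting them as a clade.
Most parsimonious ingroup topology: ((((Species U,Species E),(Species V,Species D)),Species P),Species X).
The clade {Species D, Species E, Species U, Species V} is supported by Trait 2: its derived state '+' occurs in exactly those taxa and in no other taxon (including the outgroup).

Trait 2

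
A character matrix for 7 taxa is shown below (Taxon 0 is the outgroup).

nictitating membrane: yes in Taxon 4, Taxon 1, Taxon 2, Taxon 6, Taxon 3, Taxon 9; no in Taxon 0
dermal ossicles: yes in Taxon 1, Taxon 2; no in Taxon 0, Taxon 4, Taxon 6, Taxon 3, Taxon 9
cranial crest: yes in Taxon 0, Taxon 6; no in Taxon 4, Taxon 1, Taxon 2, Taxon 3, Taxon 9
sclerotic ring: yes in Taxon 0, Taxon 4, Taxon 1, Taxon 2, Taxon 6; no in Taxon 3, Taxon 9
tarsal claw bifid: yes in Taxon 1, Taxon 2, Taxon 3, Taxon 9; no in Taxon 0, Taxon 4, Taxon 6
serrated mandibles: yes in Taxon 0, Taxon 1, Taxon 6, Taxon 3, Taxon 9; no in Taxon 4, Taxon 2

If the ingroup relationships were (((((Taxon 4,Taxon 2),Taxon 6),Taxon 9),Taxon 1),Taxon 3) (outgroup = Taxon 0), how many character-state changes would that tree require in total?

Map each character onto (((((Taxon 4,Taxon 2),Taxon 6),Taxon 9),Taxon 1),Taxon 3) (rooted by Taxon 0) and count the minimum state changes it requires (Fitch parsimony):
nictitating membrane: 1; dermal ossicles: 2; cranial crest: 2; sclerotic ring: 2; tarsal claw bifid: 3; serrated mandibles: 1.
Total tree length = 11.

11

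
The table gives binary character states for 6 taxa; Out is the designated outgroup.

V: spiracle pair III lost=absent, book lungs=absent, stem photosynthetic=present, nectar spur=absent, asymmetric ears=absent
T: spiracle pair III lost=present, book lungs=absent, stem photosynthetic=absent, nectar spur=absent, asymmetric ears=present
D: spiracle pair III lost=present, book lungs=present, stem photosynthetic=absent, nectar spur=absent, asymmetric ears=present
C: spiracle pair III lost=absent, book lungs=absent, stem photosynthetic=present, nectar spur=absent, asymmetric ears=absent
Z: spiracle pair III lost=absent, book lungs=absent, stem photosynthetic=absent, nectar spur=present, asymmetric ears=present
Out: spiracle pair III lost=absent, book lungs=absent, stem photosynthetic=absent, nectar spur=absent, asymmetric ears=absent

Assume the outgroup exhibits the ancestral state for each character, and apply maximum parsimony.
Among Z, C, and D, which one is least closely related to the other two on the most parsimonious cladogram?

C

The outgroup has state 'absent' for every character, so 'present' is the derived state throughout.
spiracle pair III lost: derived state 'present' in D and T only — synapomorphy for {D, T}.
book lungs: derived state 'present' in D only — an autapomorphy, so it tells us nothing about relationships among taxa.
stem photosynthetic (derived state 'present') is shared by C and V — a synapomorphy uniting that clade.
nectar spur: derived state 'present' in Z only — an autapomorphy, so it tells us nothing about relationships among taxa.
asymmetric ears (derived state 'present') is shared by D, T, and Z — a synapomorphy uniting that clade.
Most parsimonious ingroup topology: ((Z,(T,D)),(C,V)).
Z and D share a more recent common ancestor with each other than either does with C, so C is the least closely related of the three.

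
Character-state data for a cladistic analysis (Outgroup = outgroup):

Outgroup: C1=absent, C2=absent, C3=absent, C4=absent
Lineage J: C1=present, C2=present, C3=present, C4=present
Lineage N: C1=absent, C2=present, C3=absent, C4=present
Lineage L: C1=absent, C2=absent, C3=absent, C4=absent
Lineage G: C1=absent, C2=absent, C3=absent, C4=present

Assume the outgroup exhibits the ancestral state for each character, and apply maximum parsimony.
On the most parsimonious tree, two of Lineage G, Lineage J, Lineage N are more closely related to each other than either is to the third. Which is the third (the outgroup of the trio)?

The outgroup has state 'absent' for every character, so 'present' is the derived state throughout.
C1 (derived state 'present') is unique to Lineage J (autapomorphy; uninformative for grouping).
Only Lineage J and Lineage N show the derived state 'present' for C2, supporting them as a clade.
C3 (derived state 'present') is unique to Lineage J (autapomorphy; uninformative for grouping).
C4: derived state 'present' in Lineage G, Lineage J, and Lineage N only — synapomorphy for {Lineage G, Lineage J, Lineage N}.
Most parsimonious ingroup topology: (((Lineage J,Lineage N),Lineage G),Lineage L).
Lineage N and Lineage J share a more recent common ancestor with each other than either does with Lineage G, so Lineage G is the least closely related of the three.

Lineage G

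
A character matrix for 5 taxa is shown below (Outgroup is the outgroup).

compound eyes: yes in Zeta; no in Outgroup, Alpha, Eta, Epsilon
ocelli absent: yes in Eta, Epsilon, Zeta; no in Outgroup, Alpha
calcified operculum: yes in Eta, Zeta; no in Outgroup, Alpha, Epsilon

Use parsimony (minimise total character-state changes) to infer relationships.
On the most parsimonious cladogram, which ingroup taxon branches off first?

The outgroup has state 'no' for every character, so 'yes' is the derived state throughout.
compound eyes: derived state 'yes' in Zeta only — an autapomorphy, so it tells us nothing about relationships among taxa.
ocelli absent: derived state 'yes' in Epsilon, Eta, and Zeta only — synapomorphy for {Epsilon, Eta, Zeta}.
calcified operculum (derived state 'yes') is shared by Eta and Zeta — a synapomorphy uniting that clade.
Most parsimonious ingroup topology: (Alpha,((Eta,Zeta),Epsilon)).
Alpha is sister to the clade containing all other ingroup taxa, so it is the earliest-diverging (most basal) ingroup lineage.

Alpha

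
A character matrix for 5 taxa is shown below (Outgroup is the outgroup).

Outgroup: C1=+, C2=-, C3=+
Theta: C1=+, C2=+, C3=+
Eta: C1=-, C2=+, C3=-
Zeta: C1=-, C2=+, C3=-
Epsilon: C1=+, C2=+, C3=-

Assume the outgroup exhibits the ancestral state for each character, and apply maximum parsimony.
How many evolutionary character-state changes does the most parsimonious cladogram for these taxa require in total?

3

Character polarity is set by the outgroup: the derived state is whichever differs from the outgroup's state, so for C1, C3 the derived state is '-', and for the remaining characters it is '+'.
Only Eta and Zeta show the derived state '-' for C1, supporting them as a clade.
All ingroup taxa share the derived state '+' for C2; it defines the ingroup but does not resolve relationships within it.
Only Epsilon, Eta, and Zeta show the derived state '-' for C3, supporting them as a clade.
Most parsimonious ingroup topology: (Theta,((Eta,Zeta),Epsilon)).
Changes per character on this tree: C1: 1; C2: 1; C3: 1.
Total = 3.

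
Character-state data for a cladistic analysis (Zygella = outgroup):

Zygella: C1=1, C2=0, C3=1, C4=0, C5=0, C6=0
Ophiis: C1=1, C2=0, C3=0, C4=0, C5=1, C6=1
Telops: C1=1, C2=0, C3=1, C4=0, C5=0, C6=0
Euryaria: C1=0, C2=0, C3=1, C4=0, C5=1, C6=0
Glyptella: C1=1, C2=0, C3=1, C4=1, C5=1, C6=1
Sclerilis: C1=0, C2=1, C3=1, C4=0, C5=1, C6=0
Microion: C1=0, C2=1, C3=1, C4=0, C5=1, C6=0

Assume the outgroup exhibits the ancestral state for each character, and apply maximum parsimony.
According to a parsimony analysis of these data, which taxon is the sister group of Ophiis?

Character polarity is set by the outgroup: the derived state is whichever differs from the outgroup's state, so for C1, C3 the derived state is '0', and for the remaining characters it is '1'.
C1 (derived state '0') is shared by Euryaria, Microion, and Sclerilis — a synapomorphy uniting that clade.
Only Microion and Sclerilis show the derived state '1' for C2, supporting them as a clade.
C3: derived state '0' in Ophiis only — an autapomorphy, so it tells us nothing about relationships among taxa.
C4 (derived state '1') is unique to Glyptella (autapomorphy; uninformative for grouping).
Only Euryaria, Glyptella, Microion, Ophiis, and Sclerilis show the derived state '1' for C5, supporting them as a clade.
C6: derived state '1' in Glyptella and Ophiis only — synapomorphy for {Glyptella, Ophiis}.
Most parsimonious ingroup topology: (((Ophiis,Glyptella),(Euryaria,(Sclerilis,Microion))),Telops).
Ophiis and Glyptella form a cherry on this tree, so they are sister taxa.

Glyptella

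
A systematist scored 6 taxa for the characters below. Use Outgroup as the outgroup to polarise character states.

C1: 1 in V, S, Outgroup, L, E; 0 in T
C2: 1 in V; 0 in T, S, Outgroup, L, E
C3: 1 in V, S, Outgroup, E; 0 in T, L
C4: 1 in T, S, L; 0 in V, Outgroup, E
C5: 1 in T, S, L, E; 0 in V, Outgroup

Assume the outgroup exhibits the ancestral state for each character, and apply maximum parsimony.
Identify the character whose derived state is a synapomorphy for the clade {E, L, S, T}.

C5

Character polarity is set by the outgroup: the derived state is whichever differs from the outgroup's state, so for C1, C3 the derived state is '0', and for the remaining characters it is '1'.
C1: derived state '0' in T only — an autapomorphy, so it tells us nothing about relationships among taxa.
C2 (derived state '1') is unique to V (autapomorphy; uninformative for grouping).
C3 (derived state '0') is shared by L and T — a synapomorphy uniting that clade.
C4: derived state '1' in L, S, and T only — synapomorphy for {L, S, T}.
Only E, L, S, and T show the derived state '1' for C5, supporting them as a clade.
Most parsimonious ingroup topology: (((S,(L,T)),E),V).
The clade {E, L, S, T} is supported by C5: its derived state '1' occurs in exactly those taxa and in no other taxon (including the outgroup).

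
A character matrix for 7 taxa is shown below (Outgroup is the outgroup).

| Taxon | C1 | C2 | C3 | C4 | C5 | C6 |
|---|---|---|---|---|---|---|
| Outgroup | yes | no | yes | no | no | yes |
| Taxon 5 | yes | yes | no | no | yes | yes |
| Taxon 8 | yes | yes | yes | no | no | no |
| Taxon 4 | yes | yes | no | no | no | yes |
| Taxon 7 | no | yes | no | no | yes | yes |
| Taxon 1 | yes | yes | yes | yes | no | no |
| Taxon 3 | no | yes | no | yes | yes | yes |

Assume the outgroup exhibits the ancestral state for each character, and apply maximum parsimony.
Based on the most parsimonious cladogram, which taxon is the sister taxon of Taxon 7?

Character polarity is set by the outgroup: the derived state is whichever differs from the outgroup's state, so for C1, C3, C6 the derived state is 'no', and for the remaining characters it is 'yes'.
C1 (derived state 'no') is shared by Taxon 3 and Taxon 7 — a synapomorphy uniting that clade.
C2 (derived state 'yes') is shared by all ingroup taxa — unites the whole ingroup.
Only Taxon 3, Taxon 4, Taxon 5, and Taxon 7 show the derived state 'no' for C3, supporting them as a clade.
C4 groups Taxon 1 and Taxon 3, which is incompatible with the clades supported by the remaining characters; treating it as convergent (homoplasy) costs fewer steps than any alternative tree.
C5 (derived state 'yes') is shared by Taxon 3, Taxon 5, and Taxon 7 — a synapomorphy uniting that clade.
Only Taxon 1 and Taxon 8 show the derived state 'no' for C6, supporting them as a clade.
Most parsimonious ingroup topology: (((Taxon 5,(Taxon 7,Taxon 3)),Taxon 4),(Taxon 8,Taxon 1)).
Taxon 7 and Taxon 3 form a cherry on this tree, so they are sister taxa.

Taxon 3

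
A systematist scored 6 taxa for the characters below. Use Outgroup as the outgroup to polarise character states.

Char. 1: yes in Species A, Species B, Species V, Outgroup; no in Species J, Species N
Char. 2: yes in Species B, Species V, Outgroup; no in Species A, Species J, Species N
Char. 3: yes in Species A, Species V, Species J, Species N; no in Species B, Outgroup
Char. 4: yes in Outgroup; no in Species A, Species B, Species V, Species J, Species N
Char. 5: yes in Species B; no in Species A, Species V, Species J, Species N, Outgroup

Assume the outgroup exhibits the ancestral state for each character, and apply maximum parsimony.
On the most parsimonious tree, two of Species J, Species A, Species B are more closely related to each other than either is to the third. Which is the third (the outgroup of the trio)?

Species B

Character polarity is set by the outgroup: the derived state is whichever differs from the outgroup's state, so for Char. 1, Char. 2, Char. 4 the derived state is 'no', and for the remaining characters it is 'yes'.
Char. 1: derived state 'no' in Species J and Species N only — synapomorphy for {Species J, Species N}.
Char. 2 (derived state 'no') is shared by Species A, Species J, and Species N — a synapomorphy uniting that clade.
Char. 3 (derived state 'yes') is shared by Species A, Species J, Species N, and Species V — a synapomorphy uniting that clade.
All ingroup taxa share the derived state 'no' for Char. 4; it defines the ingroup but does not resolve relationships within it.
Char. 5 (derived state 'yes') is unique to Species B (autapomorphy; uninformative for grouping).
Most parsimonious ingroup topology: ((Species V,((Species J,Species N),Species A)),Species B).
Species A and Species J share a more recent common ancestor with each other than either does with Species B, so Species B is the least closely related of the three.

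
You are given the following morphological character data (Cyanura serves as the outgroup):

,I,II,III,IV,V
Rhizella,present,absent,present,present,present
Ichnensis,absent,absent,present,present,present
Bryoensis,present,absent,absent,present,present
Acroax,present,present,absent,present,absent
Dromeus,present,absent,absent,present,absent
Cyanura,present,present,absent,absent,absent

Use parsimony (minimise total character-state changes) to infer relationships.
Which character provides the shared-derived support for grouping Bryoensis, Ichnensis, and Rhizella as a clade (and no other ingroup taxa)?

Character polarity is set by the outgroup: the derived state is whichever differs from the outgroup's state, so for I, II the derived state is 'absent', and for the remaining characters it is 'present'.
I: derived state 'absent' in Ichnensis only — an autapomorphy, so it tells us nothing about relationships among taxa.
II: derived state 'absent' in Bryoensis, Dromeus, Ichnensis, and Rhizella only — synapomorphy for {Bryoensis, Dromeus, Ichnensis, Rhizella}.
III: derived state 'present' in Ichnensis and Rhizella only — synapomorphy for {Ichnensis, Rhizella}.
IV (derived state 'present') is shared by all ingroup taxa — unites the whole ingroup.
V (derived state 'present') is shared by Bryoensis, Ichnensis, and Rhizella — a synapomorphy uniting that clade.
Most parsimonious ingroup topology: (Acroax,((Bryoensis,(Ichnensis,Rhizella)),Dromeus)).
The clade {Bryoensis, Ichnensis, Rhizella} is supported by V: its derived state 'present' occurs in exactly those taxa and in no other taxon (including the outgroup).

V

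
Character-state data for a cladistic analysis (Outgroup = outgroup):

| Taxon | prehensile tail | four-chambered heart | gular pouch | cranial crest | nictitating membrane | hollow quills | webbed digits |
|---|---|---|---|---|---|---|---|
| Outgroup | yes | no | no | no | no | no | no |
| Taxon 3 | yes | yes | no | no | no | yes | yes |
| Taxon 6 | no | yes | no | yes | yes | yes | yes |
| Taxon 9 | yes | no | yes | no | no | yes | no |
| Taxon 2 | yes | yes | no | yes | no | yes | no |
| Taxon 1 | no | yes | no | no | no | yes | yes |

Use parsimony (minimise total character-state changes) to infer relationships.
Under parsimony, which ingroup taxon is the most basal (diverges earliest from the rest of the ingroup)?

Character polarity is set by the outgroup: the derived state is whichever differs from the outgroup's state, so for prehensile tail the derived state is 'no', and for the remaining characters it is 'yes'.
Only Taxon 1 and Taxon 6 show the derived state 'no' for prehensile tail, supporting them as a clade.
four-chambered heart: derived state 'yes' in Taxon 1, Taxon 2, Taxon 3, and Taxon 6 only — synapomorphy for {Taxon 1, Taxon 2, Taxon 3, Taxon 6}.
gular pouch: derived state 'yes' in Taxon 9 only — an autapomorphy, so it tells us nothing about relationships among taxa.
cranial crest groups Taxon 2 and Taxon 6, which is incompatible with the clades supported by the remaining characters; treating it as convergent (homoplasy) costs fewer steps than any alternative tree.
nictitating membrane: derived state 'yes' in Taxon 6 only — an autapomorphy, so it tells us nothing about relationships among taxa.
hollow quills (derived state 'yes') is shared by all ingroup taxa — unites the whole ingroup.
webbed digits (derived state 'yes') is shared by Taxon 1, Taxon 3, and Taxon 6 — a synapomorphy uniting that clade.
Most parsimonious ingroup topology: (((Taxon 3,(Taxon 6,Taxon 1)),Taxon 2),Taxon 9).
Taxon 9 is sister to the clade containing all other ingroup taxa, so it is the earliest-diverging (most basal) ingroup lineage.

Taxon 9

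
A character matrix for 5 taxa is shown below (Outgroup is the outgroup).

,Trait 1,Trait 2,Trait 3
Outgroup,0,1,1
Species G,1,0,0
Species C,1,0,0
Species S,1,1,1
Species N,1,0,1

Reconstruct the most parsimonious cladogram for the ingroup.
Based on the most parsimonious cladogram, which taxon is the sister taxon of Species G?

Species C

Character polarity is set by the outgroup: the derived state is whichever differs from the outgroup's state, so for Trait 2, Trait 3 the derived state is '0', and for the remaining characters it is '1'.
Trait 1 (derived state '1') is shared by all ingroup taxa — unites the whole ingroup.
Only Species C, Species G, and Species N show the derived state '0' for Trait 2, supporting them as a clade.
Trait 3 (derived state '0') is shared by Species C and Species G — a synapomorphy uniting that clade.
Most parsimonious ingroup topology: (((Species G,Species C),Species N),Species S).
Species G and Species C form a cherry on this tree, so they are sister taxa.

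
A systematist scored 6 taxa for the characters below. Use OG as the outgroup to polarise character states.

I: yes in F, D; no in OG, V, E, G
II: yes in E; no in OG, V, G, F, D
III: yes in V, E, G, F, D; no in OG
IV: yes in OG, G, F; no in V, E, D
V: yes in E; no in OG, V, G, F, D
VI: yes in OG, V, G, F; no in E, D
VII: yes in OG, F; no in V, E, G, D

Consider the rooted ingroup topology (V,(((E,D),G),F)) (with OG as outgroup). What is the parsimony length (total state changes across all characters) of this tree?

10

Map each character onto (V,(((E,D),G),F)) (rooted by OG) and count the minimum state changes it requires (Fitch parsimony):
I: 2; II: 1; III: 1; IV: 2; V: 1; VI: 1; VII: 2.
Total tree length = 10.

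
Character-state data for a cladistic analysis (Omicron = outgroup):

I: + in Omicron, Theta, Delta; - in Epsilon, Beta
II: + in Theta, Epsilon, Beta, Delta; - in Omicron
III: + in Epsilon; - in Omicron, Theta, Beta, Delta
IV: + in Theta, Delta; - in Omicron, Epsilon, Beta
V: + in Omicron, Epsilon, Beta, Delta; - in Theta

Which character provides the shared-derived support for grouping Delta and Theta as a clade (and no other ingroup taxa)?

IV

Character polarity is set by the outgroup: the derived state is whichever differs from the outgroup's state, so for I, V the derived state is '-', and for the remaining characters it is '+'.
Only Beta and Epsilon show the derived state '-' for I, supporting them as a clade.
II (derived state '+') is shared by all ingroup taxa — unites the whole ingroup.
III (derived state '+') is unique to Epsilon (autapomorphy; uninformative for grouping).
IV (derived state '+') is shared by Delta and Theta — a synapomorphy uniting that clade.
V (derived state '-') is unique to Theta (autapomorphy; uninformative for grouping).
Most parsimonious ingroup topology: ((Theta,Delta),(Epsilon,Beta)).
The clade {Delta, Theta} is supported by IV: its derived state '+' occurs in exactly those taxa and in no other taxon (including the outgroup).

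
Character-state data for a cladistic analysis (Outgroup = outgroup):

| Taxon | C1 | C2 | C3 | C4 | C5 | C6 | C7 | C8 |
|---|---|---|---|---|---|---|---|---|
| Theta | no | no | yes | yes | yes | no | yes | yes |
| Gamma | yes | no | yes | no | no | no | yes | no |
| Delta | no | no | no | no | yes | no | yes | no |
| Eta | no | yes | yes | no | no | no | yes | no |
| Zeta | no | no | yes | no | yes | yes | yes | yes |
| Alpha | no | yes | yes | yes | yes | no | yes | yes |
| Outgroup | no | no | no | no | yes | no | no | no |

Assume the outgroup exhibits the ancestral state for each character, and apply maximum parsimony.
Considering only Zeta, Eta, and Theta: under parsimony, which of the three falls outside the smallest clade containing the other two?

Eta

Character polarity is set by the outgroup: the derived state is whichever differs from the outgroup's state, so for C5 the derived state is 'no', and for the remaining characters it is 'yes'.
C1: derived state 'yes' in Gamma only — an autapomorphy, so it tells us nothing about relationships among taxa.
C2 (state 'yes') occurs in Alpha and Eta but conflicts with the nesting implied by the other characters — most parsimoniously interpreted as homoplasy.
C3: derived state 'yes' in Alpha, Eta, Gamma, Theta, and Zeta only — synapomorphy for {Alpha, Eta, Gamma, Theta, Zeta}.
C4: derived state 'yes' in Alpha and Theta only — synapomorphy for {Alpha, Theta}.
Only Eta and Gamma show the derived state 'no' for C5, supporting them as a clade.
C6 (derived state 'yes') is unique to Zeta (autapomorphy; uninformative for grouping).
All ingroup taxa share the derived state 'yes' for C7; it defines the ingroup but does not resolve relationships within it.
C8 (derived state 'yes') is shared by Alpha, Theta, and Zeta — a synapomorphy uniting that clade.
Most parsimonious ingroup topology: ((((Theta,Alpha),Zeta),(Eta,Gamma)),Delta).
Zeta and Theta share a more recent common ancestor with each other than either does with Eta, so Eta is the least closely related of the three.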